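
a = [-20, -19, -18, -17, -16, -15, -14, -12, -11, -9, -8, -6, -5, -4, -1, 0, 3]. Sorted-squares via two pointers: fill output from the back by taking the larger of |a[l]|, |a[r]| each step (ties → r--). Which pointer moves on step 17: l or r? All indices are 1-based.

l=1 r=17: |-20|>|3| out[17]=400, l++
l=2 r=17: |-19|>|3| out[16]=361, l++
l=3 r=17: |-18|>|3| out[15]=324, l++
l=4 r=17: |-17|>|3| out[14]=289, l++
l=5 r=17: |-16|>|3| out[13]=256, l++
l=6 r=17: |-15|>|3| out[12]=225, l++
l=7 r=17: |-14|>|3| out[11]=196, l++
l=8 r=17: |-12|>|3| out[10]=144, l++
l=9 r=17: |-11|>|3| out[9]=121, l++
l=10 r=17: |-9|>|3| out[8]=81, l++
l=11 r=17: |-8|>|3| out[7]=64, l++
l=12 r=17: |-6|>|3| out[6]=36, l++
l=13 r=17: |-5|>|3| out[5]=25, l++
l=14 r=17: |-4|>|3| out[4]=16, l++
l=15 r=17: |-1|<=|3| out[3]=9, r--
l=15 r=16: |-1|>|0| out[2]=1, l++
l=16 r=16: |0|<=|0| out[1]=0, r--

r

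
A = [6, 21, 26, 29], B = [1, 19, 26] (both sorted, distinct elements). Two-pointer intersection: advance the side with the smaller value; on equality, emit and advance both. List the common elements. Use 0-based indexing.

intersection = [26]

[i=0,j=0] 6>1 → j++
[i=0,j=1] 6<19 → i++
[i=1,j=1] 21>19 → j++
[i=1,j=2] 21<26 → i++
[i=2,j=2] 26==26 emit → i++,j++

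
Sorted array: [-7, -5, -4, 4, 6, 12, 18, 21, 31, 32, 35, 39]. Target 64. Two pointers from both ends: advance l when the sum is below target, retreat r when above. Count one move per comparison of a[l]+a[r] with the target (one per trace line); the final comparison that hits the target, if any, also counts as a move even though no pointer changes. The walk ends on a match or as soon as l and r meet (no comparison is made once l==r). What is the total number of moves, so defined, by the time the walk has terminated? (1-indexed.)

11 moves

l=1 r=12: -7+39=32 <64, l++
l=2 r=12: -5+39=34 <64, l++
l=3 r=12: -4+39=35 <64, l++
l=4 r=12: 4+39=43 <64, l++
l=5 r=12: 6+39=45 <64, l++
l=6 r=12: 12+39=51 <64, l++
l=7 r=12: 18+39=57 <64, l++
l=8 r=12: 21+39=60 <64, l++
l=9 r=12: 31+39=70 >64, r--
l=9 r=11: 31+35=66 >64, r--
l=9 r=10: 31+32=63 <64, l++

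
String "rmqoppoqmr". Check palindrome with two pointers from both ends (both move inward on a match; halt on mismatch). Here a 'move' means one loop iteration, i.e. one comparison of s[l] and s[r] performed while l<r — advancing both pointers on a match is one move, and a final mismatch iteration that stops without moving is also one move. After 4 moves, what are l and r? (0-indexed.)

[0,9] 'r'=='r' → l++,r--
[1,8] 'm'=='m' → l++,r--
[2,7] 'q'=='q' → l++,r--
[3,6] 'o'=='o' → l++,r--

l=4, r=5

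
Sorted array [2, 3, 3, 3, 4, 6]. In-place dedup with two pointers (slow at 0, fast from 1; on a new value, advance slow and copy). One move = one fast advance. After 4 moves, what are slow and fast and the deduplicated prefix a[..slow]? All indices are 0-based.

slow=0 fast=1: a[fast]=3≠a[slow]=2 write a[1]=3, slow++,fast++
slow=1 fast=2: a[fast]=3=a[slow] dup, fast++
slow=1 fast=3: a[fast]=3=a[slow] dup, fast++
slow=1 fast=4: a[fast]=4≠a[slow]=3 write a[2]=4, slow++,fast++

slow=2, fast=5, prefix=[2, 3, 4]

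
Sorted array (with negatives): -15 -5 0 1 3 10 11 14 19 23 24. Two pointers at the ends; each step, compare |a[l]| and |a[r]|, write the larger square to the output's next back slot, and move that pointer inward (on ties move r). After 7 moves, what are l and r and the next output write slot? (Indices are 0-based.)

l=1, r=4, next write slot=3

l=0 r=10: |-15|<=|24| out[10]=576, r--
l=0 r=9: |-15|<=|23| out[9]=529, r--
l=0 r=8: |-15|<=|19| out[8]=361, r--
l=0 r=7: |-15|>|14| out[7]=225, l++
l=1 r=7: |-5|<=|14| out[6]=196, r--
l=1 r=6: |-5|<=|11| out[5]=121, r--
l=1 r=5: |-5|<=|10| out[4]=100, r--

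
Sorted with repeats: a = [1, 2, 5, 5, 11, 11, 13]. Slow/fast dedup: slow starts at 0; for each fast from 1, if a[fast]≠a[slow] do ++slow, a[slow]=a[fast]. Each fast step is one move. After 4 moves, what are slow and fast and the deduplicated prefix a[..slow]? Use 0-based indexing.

slow=3, fast=5, prefix=[1, 2, 5, 11]

(s=0,f=1) a[fast]=2≠a[slow]=1 write a[1]=2 → slow++,fast++
(s=1,f=2) a[fast]=5≠a[slow]=2 write a[2]=5 → slow++,fast++
(s=2,f=3) a[fast]=5=a[slow] dup → fast++
(s=2,f=4) a[fast]=11≠a[slow]=5 write a[3]=11 → slow++,fast++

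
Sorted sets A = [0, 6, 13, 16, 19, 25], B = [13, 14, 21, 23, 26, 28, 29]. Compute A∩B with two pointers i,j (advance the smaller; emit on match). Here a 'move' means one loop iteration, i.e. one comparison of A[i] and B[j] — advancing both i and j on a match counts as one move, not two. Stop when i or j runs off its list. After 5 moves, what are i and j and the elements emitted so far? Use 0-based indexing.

i=4, j=2, emitted=[13]

[i=0,j=0] 0<13 → i++
[i=1,j=0] 6<13 → i++
[i=2,j=0] 13==13 emit → i++,j++
[i=3,j=1] 16>14 → j++
[i=3,j=2] 16<21 → i++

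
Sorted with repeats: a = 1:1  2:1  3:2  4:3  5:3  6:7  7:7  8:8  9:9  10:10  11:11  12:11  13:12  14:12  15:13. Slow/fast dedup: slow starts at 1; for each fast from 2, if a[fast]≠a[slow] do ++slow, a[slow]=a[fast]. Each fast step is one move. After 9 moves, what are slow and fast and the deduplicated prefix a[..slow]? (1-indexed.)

(s=1,f=2) a[fast]=1=a[slow] dup → fast++
(s=1,f=3) a[fast]=2≠a[slow]=1 write a[2]=2 → slow++,fast++
(s=2,f=4) a[fast]=3≠a[slow]=2 write a[3]=3 → slow++,fast++
(s=3,f=5) a[fast]=3=a[slow] dup → fast++
(s=3,f=6) a[fast]=7≠a[slow]=3 write a[4]=7 → slow++,fast++
(s=4,f=7) a[fast]=7=a[slow] dup → fast++
(s=4,f=8) a[fast]=8≠a[slow]=7 write a[5]=8 → slow++,fast++
(s=5,f=9) a[fast]=9≠a[slow]=8 write a[6]=9 → slow++,fast++
(s=6,f=10) a[fast]=10≠a[slow]=9 write a[7]=10 → slow++,fast++

slow=7, fast=11, prefix=[1, 2, 3, 7, 8, 9, 10]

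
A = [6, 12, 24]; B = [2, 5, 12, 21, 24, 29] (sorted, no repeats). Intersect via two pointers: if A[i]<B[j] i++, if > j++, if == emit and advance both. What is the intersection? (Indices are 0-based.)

intersection = [12, 24]

[i=0,j=0] 6>2 → j++
[i=0,j=1] 6>5 → j++
[i=0,j=2] 6<12 → i++
[i=1,j=2] 12==12 emit → i++,j++
[i=2,j=3] 24>21 → j++
[i=2,j=4] 24==24 emit → i++,j++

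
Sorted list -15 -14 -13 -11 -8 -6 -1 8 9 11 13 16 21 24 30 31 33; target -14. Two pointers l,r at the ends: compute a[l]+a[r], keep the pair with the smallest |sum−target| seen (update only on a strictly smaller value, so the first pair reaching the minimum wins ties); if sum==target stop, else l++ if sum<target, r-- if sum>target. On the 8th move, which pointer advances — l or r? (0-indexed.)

r

l=0 r=16: -15+33=18 d=32 *, r--
l=0 r=15: -15+31=16 d=30 *, r--
l=0 r=14: -15+30=15 d=29 *, r--
l=0 r=13: -15+24=9 d=23 *, r--
l=0 r=12: -15+21=6 d=20 *, r--
l=0 r=11: -15+16=1 d=15 *, r--
l=0 r=10: -15+13=-2 d=12 *, r--
l=0 r=9: -15+11=-4 d=10 *, r--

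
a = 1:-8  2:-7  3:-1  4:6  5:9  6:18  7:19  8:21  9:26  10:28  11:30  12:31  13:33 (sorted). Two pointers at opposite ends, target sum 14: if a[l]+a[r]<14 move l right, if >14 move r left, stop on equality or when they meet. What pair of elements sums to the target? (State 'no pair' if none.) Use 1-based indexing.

l=1 r=13: -8+33=25 >14, r--
l=1 r=12: -8+31=23 >14, r--
l=1 r=11: -8+30=22 >14, r--
l=1 r=10: -8+28=20 >14, r--
l=1 r=9: -8+26=18 >14, r--
l=1 r=8: -8+21=13 <14, l++
l=2 r=8: -7+21=14, found

(-7, 21)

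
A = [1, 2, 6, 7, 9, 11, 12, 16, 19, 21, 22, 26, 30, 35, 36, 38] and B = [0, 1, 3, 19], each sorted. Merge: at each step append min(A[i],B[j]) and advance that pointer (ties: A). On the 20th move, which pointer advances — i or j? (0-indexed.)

i=0 j=0: A[i]=1>B[j]=0 take 0, j++
i=0 j=1: A[i]=1<=B[j]=1 take 1, i++
i=1 j=1: A[i]=2>B[j]=1 take 1, j++
i=1 j=2: A[i]=2<=B[j]=3 take 2, i++
i=2 j=2: A[i]=6>B[j]=3 take 3, j++
i=2 j=3: A[i]=6<=B[j]=19 take 6, i++
i=3 j=3: A[i]=7<=B[j]=19 take 7, i++
i=4 j=3: A[i]=9<=B[j]=19 take 9, i++
i=5 j=3: A[i]=11<=B[j]=19 take 11, i++
i=6 j=3: A[i]=12<=B[j]=19 take 12, i++
i=7 j=3: A[i]=16<=B[j]=19 take 16, i++
i=8 j=3: A[i]=19<=B[j]=19 take 19, i++
i=9 j=3: A[i]=21>B[j]=19 take 19, j++
i=9 j=4: B done, take A[i]=21, i++
i=10 j=4: B done, take A[i]=22, i++
i=11 j=4: B done, take A[i]=26, i++
i=12 j=4: B done, take A[i]=30, i++
i=13 j=4: B done, take A[i]=35, i++
i=14 j=4: B done, take A[i]=36, i++
i=15 j=4: B done, take A[i]=38, i++

i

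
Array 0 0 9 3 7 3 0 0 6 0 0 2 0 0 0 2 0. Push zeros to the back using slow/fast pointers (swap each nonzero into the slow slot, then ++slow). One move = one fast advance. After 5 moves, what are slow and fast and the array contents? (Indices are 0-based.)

slow=0 fast=0: a[fast]=0, fast++
slow=0 fast=1: a[fast]=0, fast++
slow=0 fast=2: a[fast]=9≠0 swap→a[0]=9, slow++,fast++
slow=1 fast=3: a[fast]=3≠0 swap→a[1]=3, slow++,fast++
slow=2 fast=4: a[fast]=7≠0 swap→a[2]=7, slow++,fast++

slow=3, fast=5, a=[9, 3, 7, 0, 0, 3, 0, 0, 6, 0, 0, 2, 0, 0, 0, 2, 0]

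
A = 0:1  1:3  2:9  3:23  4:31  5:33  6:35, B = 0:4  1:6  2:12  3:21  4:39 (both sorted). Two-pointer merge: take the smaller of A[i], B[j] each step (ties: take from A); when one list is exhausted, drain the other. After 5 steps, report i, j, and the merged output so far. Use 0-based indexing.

[i=0,j=0] A[i]=1<=B[j]=4 take 1 → i++
[i=1,j=0] A[i]=3<=B[j]=4 take 3 → i++
[i=2,j=0] A[i]=9>B[j]=4 take 4 → j++
[i=2,j=1] A[i]=9>B[j]=6 take 6 → j++
[i=2,j=2] A[i]=9<=B[j]=12 take 9 → i++

i=3, j=2, merged so far=[1, 3, 4, 6, 9]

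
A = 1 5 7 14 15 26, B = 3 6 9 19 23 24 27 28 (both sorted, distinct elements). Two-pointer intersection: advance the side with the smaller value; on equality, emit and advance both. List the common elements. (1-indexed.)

intersection = []

[i=1,j=1] 1<3 → i++
[i=2,j=1] 5>3 → j++
[i=2,j=2] 5<6 → i++
[i=3,j=2] 7>6 → j++
[i=3,j=3] 7<9 → i++
[i=4,j=3] 14>9 → j++
[i=4,j=4] 14<19 → i++
[i=5,j=4] 15<19 → i++
[i=6,j=4] 26>19 → j++
[i=6,j=5] 26>23 → j++
[i=6,j=6] 26>24 → j++
[i=6,j=7] 26<27 → i++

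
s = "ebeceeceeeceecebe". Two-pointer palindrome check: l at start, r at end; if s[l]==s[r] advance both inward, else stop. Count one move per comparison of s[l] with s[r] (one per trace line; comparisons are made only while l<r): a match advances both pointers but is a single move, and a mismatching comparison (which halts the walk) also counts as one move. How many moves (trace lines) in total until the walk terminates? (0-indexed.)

l=0 r=16: 'e'=='e', l++,r--
l=1 r=15: 'b'=='b', l++,r--
l=2 r=14: 'e'=='e', l++,r--
l=3 r=13: 'c'=='c', l++,r--
l=4 r=12: 'e'=='e', l++,r--
l=5 r=11: 'e'=='e', l++,r--
l=6 r=10: 'c'=='c', l++,r--
l=7 r=9: 'e'=='e', l++,r--

8 moves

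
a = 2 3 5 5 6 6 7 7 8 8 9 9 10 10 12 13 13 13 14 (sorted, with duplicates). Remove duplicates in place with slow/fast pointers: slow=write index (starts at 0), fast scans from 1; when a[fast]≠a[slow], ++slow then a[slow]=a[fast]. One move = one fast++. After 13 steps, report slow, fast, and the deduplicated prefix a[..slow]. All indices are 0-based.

slow=7, fast=14, prefix=[2, 3, 5, 6, 7, 8, 9, 10]

(s=0,f=1) a[fast]=3≠a[slow]=2 write a[1]=3 → slow++,fast++
(s=1,f=2) a[fast]=5≠a[slow]=3 write a[2]=5 → slow++,fast++
(s=2,f=3) a[fast]=5=a[slow] dup → fast++
(s=2,f=4) a[fast]=6≠a[slow]=5 write a[3]=6 → slow++,fast++
(s=3,f=5) a[fast]=6=a[slow] dup → fast++
(s=3,f=6) a[fast]=7≠a[slow]=6 write a[4]=7 → slow++,fast++
(s=4,f=7) a[fast]=7=a[slow] dup → fast++
(s=4,f=8) a[fast]=8≠a[slow]=7 write a[5]=8 → slow++,fast++
(s=5,f=9) a[fast]=8=a[slow] dup → fast++
(s=5,f=10) a[fast]=9≠a[slow]=8 write a[6]=9 → slow++,fast++
(s=6,f=11) a[fast]=9=a[slow] dup → fast++
(s=6,f=12) a[fast]=10≠a[slow]=9 write a[7]=10 → slow++,fast++
(s=7,f=13) a[fast]=10=a[slow] dup → fast++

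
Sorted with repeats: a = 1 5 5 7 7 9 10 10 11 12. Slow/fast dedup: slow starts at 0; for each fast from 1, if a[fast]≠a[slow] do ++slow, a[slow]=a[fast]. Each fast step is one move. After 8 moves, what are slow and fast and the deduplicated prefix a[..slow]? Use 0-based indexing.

slow=5, fast=9, prefix=[1, 5, 7, 9, 10, 11]

slow=0 fast=1: a[fast]=5≠a[slow]=1 write a[1]=5, slow++,fast++
slow=1 fast=2: a[fast]=5=a[slow] dup, fast++
slow=1 fast=3: a[fast]=7≠a[slow]=5 write a[2]=7, slow++,fast++
slow=2 fast=4: a[fast]=7=a[slow] dup, fast++
slow=2 fast=5: a[fast]=9≠a[slow]=7 write a[3]=9, slow++,fast++
slow=3 fast=6: a[fast]=10≠a[slow]=9 write a[4]=10, slow++,fast++
slow=4 fast=7: a[fast]=10=a[slow] dup, fast++
slow=4 fast=8: a[fast]=11≠a[slow]=10 write a[5]=11, slow++,fast++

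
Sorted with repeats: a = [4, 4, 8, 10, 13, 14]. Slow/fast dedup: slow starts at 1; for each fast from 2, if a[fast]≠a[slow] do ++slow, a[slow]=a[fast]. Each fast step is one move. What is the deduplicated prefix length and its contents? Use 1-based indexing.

slow=1 fast=2: a[fast]=4=a[slow] dup, fast++
slow=1 fast=3: a[fast]=8≠a[slow]=4 write a[2]=8, slow++,fast++
slow=2 fast=4: a[fast]=10≠a[slow]=8 write a[3]=10, slow++,fast++
slow=3 fast=5: a[fast]=13≠a[slow]=10 write a[4]=13, slow++,fast++
slow=4 fast=6: a[fast]=14≠a[slow]=13 write a[5]=14, slow++,fast++

length 5; prefix = [4, 8, 10, 13, 14]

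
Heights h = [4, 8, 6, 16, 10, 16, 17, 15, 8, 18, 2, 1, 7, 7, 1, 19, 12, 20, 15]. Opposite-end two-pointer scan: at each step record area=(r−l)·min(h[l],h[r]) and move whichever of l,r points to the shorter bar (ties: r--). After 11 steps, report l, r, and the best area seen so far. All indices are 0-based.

l=0 r=18: min(4,15)*18=72 best=72 *, l++
l=1 r=18: min(8,15)*17=136 best=136 *, l++
l=2 r=18: min(6,15)*16=96 best=136, l++
l=3 r=18: min(16,15)*15=225 best=225 *, r--
l=3 r=17: min(16,20)*14=224 best=225, l++
l=4 r=17: min(10,20)*13=130 best=225, l++
l=5 r=17: min(16,20)*12=192 best=225, l++
l=6 r=17: min(17,20)*11=187 best=225, l++
l=7 r=17: min(15,20)*10=150 best=225, l++
l=8 r=17: min(8,20)*9=72 best=225, l++
l=9 r=17: min(18,20)*8=144 best=225, l++

l=10, r=17, best area=225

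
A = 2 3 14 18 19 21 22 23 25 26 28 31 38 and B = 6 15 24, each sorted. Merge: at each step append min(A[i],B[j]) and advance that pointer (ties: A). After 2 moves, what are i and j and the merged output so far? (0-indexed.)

i=2, j=0, merged so far=[2, 3]

i=0 j=0: A[i]=2<=B[j]=6 take 2, i++
i=1 j=0: A[i]=3<=B[j]=6 take 3, i++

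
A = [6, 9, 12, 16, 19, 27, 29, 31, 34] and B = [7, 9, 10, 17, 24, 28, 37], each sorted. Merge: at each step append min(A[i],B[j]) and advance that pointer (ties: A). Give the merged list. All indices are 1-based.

[6, 7, 9, 9, 10, 12, 16, 17, 19, 24, 27, 28, 29, 31, 34, 37]

[i=1,j=1] A[i]=6<=B[j]=7 take 6 → i++
[i=2,j=1] A[i]=9>B[j]=7 take 7 → j++
[i=2,j=2] A[i]=9<=B[j]=9 take 9 → i++
[i=3,j=2] A[i]=12>B[j]=9 take 9 → j++
[i=3,j=3] A[i]=12>B[j]=10 take 10 → j++
[i=3,j=4] A[i]=12<=B[j]=17 take 12 → i++
[i=4,j=4] A[i]=16<=B[j]=17 take 16 → i++
[i=5,j=4] A[i]=19>B[j]=17 take 17 → j++
[i=5,j=5] A[i]=19<=B[j]=24 take 19 → i++
[i=6,j=5] A[i]=27>B[j]=24 take 24 → j++
[i=6,j=6] A[i]=27<=B[j]=28 take 27 → i++
[i=7,j=6] A[i]=29>B[j]=28 take 28 → j++
[i=7,j=7] A[i]=29<=B[j]=37 take 29 → i++
[i=8,j=7] A[i]=31<=B[j]=37 take 31 → i++
[i=9,j=7] A[i]=34<=B[j]=37 take 34 → i++
[i=10,j=7] A done, take B[j]=37 → j++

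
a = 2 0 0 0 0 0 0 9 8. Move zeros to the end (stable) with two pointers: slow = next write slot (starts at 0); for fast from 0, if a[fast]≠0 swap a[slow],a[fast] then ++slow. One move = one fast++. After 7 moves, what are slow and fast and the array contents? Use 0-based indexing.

slow=0 fast=0: a[fast]=2≠0 swap→a[0]=2, slow++,fast++
slow=1 fast=1: a[fast]=0, fast++
slow=1 fast=2: a[fast]=0, fast++
slow=1 fast=3: a[fast]=0, fast++
slow=1 fast=4: a[fast]=0, fast++
slow=1 fast=5: a[fast]=0, fast++
slow=1 fast=6: a[fast]=0, fast++

slow=1, fast=7, a=[2, 0, 0, 0, 0, 0, 0, 9, 8]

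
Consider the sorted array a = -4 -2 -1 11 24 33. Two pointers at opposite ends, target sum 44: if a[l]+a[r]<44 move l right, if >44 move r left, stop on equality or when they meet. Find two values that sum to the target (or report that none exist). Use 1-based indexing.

(11, 33)

[1,6] -4+33=29 <44 → l++
[2,6] -2+33=31 <44 → l++
[3,6] -1+33=32 <44 → l++
[4,6] 11+33=44 → found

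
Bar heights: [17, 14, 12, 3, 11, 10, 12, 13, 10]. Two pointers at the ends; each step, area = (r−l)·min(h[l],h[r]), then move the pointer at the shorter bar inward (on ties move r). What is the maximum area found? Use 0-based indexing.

max area = 91

[0,8] min(17,10)*8=80 best=80 * → r--
[0,7] min(17,13)*7=91 best=91 * → r--
[0,6] min(17,12)*6=72 best=91 → r--
[0,5] min(17,10)*5=50 best=91 → r--
[0,4] min(17,11)*4=44 best=91 → r--
[0,3] min(17,3)*3=9 best=91 → r--
[0,2] min(17,12)*2=24 best=91 → r--
[0,1] min(17,14)*1=14 best=91 → r--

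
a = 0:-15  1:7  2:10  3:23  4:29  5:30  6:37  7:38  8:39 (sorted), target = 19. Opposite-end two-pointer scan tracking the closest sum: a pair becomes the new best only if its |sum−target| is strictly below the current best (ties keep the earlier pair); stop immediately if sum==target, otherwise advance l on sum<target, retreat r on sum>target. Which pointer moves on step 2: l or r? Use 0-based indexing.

r

[0,8] -15+39=24 d=5 * → r--
[0,7] -15+38=23 d=4 * → r--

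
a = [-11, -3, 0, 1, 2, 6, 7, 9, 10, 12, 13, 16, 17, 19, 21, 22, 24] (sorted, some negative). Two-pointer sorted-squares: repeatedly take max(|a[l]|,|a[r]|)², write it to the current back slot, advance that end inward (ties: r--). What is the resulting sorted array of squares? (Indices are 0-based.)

l=0 r=16: |-11|<=|24| out[16]=576, r--
l=0 r=15: |-11|<=|22| out[15]=484, r--
l=0 r=14: |-11|<=|21| out[14]=441, r--
l=0 r=13: |-11|<=|19| out[13]=361, r--
l=0 r=12: |-11|<=|17| out[12]=289, r--
l=0 r=11: |-11|<=|16| out[11]=256, r--
l=0 r=10: |-11|<=|13| out[10]=169, r--
l=0 r=9: |-11|<=|12| out[9]=144, r--
l=0 r=8: |-11|>|10| out[8]=121, l++
l=1 r=8: |-3|<=|10| out[7]=100, r--
l=1 r=7: |-3|<=|9| out[6]=81, r--
l=1 r=6: |-3|<=|7| out[5]=49, r--
l=1 r=5: |-3|<=|6| out[4]=36, r--
l=1 r=4: |-3|>|2| out[3]=9, l++
l=2 r=4: |0|<=|2| out[2]=4, r--
l=2 r=3: |0|<=|1| out[1]=1, r--
l=2 r=2: |0|<=|0| out[0]=0, r--

[0, 1, 4, 9, 36, 49, 81, 100, 121, 144, 169, 256, 289, 361, 441, 484, 576]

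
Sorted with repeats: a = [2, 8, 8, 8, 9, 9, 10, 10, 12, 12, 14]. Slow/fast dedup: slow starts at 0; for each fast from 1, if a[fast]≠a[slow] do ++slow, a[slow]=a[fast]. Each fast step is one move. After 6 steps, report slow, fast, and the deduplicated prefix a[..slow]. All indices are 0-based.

slow=3, fast=7, prefix=[2, 8, 9, 10]

slow=0 fast=1: a[fast]=8≠a[slow]=2 write a[1]=8, slow++,fast++
slow=1 fast=2: a[fast]=8=a[slow] dup, fast++
slow=1 fast=3: a[fast]=8=a[slow] dup, fast++
slow=1 fast=4: a[fast]=9≠a[slow]=8 write a[2]=9, slow++,fast++
slow=2 fast=5: a[fast]=9=a[slow] dup, fast++
slow=2 fast=6: a[fast]=10≠a[slow]=9 write a[3]=10, slow++,fast++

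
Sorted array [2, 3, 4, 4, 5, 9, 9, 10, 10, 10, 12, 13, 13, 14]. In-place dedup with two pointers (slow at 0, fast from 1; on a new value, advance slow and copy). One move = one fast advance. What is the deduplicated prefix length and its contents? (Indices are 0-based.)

length 9; prefix = [2, 3, 4, 5, 9, 10, 12, 13, 14]

(s=0,f=1) a[fast]=3≠a[slow]=2 write a[1]=3 → slow++,fast++
(s=1,f=2) a[fast]=4≠a[slow]=3 write a[2]=4 → slow++,fast++
(s=2,f=3) a[fast]=4=a[slow] dup → fast++
(s=2,f=4) a[fast]=5≠a[slow]=4 write a[3]=5 → slow++,fast++
(s=3,f=5) a[fast]=9≠a[slow]=5 write a[4]=9 → slow++,fast++
(s=4,f=6) a[fast]=9=a[slow] dup → fast++
(s=4,f=7) a[fast]=10≠a[slow]=9 write a[5]=10 → slow++,fast++
(s=5,f=8) a[fast]=10=a[slow] dup → fast++
(s=5,f=9) a[fast]=10=a[slow] dup → fast++
(s=5,f=10) a[fast]=12≠a[slow]=10 write a[6]=12 → slow++,fast++
(s=6,f=11) a[fast]=13≠a[slow]=12 write a[7]=13 → slow++,fast++
(s=7,f=12) a[fast]=13=a[slow] dup → fast++
(s=7,f=13) a[fast]=14≠a[slow]=13 write a[8]=14 → slow++,fast++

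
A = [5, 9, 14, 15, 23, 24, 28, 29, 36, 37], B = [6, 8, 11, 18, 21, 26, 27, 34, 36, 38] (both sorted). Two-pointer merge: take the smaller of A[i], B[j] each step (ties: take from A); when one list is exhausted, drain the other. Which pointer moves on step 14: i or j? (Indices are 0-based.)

i

i=0 j=0: A[i]=5<=B[j]=6 take 5, i++
i=1 j=0: A[i]=9>B[j]=6 take 6, j++
i=1 j=1: A[i]=9>B[j]=8 take 8, j++
i=1 j=2: A[i]=9<=B[j]=11 take 9, i++
i=2 j=2: A[i]=14>B[j]=11 take 11, j++
i=2 j=3: A[i]=14<=B[j]=18 take 14, i++
i=3 j=3: A[i]=15<=B[j]=18 take 15, i++
i=4 j=3: A[i]=23>B[j]=18 take 18, j++
i=4 j=4: A[i]=23>B[j]=21 take 21, j++
i=4 j=5: A[i]=23<=B[j]=26 take 23, i++
i=5 j=5: A[i]=24<=B[j]=26 take 24, i++
i=6 j=5: A[i]=28>B[j]=26 take 26, j++
i=6 j=6: A[i]=28>B[j]=27 take 27, j++
i=6 j=7: A[i]=28<=B[j]=34 take 28, i++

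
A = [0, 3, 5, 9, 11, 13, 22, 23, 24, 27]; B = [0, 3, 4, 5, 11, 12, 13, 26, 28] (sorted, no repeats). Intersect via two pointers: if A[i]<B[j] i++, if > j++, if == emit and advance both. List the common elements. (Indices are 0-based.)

i=0 j=0: 0==0 emit, i++,j++
i=1 j=1: 3==3 emit, i++,j++
i=2 j=2: 5>4, j++
i=2 j=3: 5==5 emit, i++,j++
i=3 j=4: 9<11, i++
i=4 j=4: 11==11 emit, i++,j++
i=5 j=5: 13>12, j++
i=5 j=6: 13==13 emit, i++,j++
i=6 j=7: 22<26, i++
i=7 j=7: 23<26, i++
i=8 j=7: 24<26, i++
i=9 j=7: 27>26, j++
i=9 j=8: 27<28, i++

intersection = [0, 3, 5, 11, 13]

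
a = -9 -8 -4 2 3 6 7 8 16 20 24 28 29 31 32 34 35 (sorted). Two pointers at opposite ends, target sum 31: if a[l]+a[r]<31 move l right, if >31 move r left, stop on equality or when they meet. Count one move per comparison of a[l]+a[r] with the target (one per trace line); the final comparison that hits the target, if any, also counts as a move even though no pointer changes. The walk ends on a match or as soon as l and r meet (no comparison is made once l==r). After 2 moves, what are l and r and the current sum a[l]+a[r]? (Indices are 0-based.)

l=2, r=16, sum=31

l=0 r=16: -9+35=26 <31, l++
l=1 r=16: -8+35=27 <31, l++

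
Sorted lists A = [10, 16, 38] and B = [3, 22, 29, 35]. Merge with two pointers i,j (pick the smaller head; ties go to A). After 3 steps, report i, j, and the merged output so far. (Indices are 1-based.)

i=1 j=1: A[i]=10>B[j]=3 take 3, j++
i=1 j=2: A[i]=10<=B[j]=22 take 10, i++
i=2 j=2: A[i]=16<=B[j]=22 take 16, i++

i=3, j=2, merged so far=[3, 10, 16]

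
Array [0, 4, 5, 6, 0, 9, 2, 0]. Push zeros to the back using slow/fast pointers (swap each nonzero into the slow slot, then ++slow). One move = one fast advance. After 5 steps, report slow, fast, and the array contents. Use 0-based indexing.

(s=0,f=0) a[fast]=0 → fast++
(s=0,f=1) a[fast]=4≠0 swap→a[0]=4 → slow++,fast++
(s=1,f=2) a[fast]=5≠0 swap→a[1]=5 → slow++,fast++
(s=2,f=3) a[fast]=6≠0 swap→a[2]=6 → slow++,fast++
(s=3,f=4) a[fast]=0 → fast++

slow=3, fast=5, a=[4, 5, 6, 0, 0, 9, 2, 0]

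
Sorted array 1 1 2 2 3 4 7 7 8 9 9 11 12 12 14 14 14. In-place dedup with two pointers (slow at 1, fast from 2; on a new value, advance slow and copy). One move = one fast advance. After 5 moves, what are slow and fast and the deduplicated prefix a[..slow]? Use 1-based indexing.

(s=1,f=2) a[fast]=1=a[slow] dup → fast++
(s=1,f=3) a[fast]=2≠a[slow]=1 write a[2]=2 → slow++,fast++
(s=2,f=4) a[fast]=2=a[slow] dup → fast++
(s=2,f=5) a[fast]=3≠a[slow]=2 write a[3]=3 → slow++,fast++
(s=3,f=6) a[fast]=4≠a[slow]=3 write a[4]=4 → slow++,fast++

slow=4, fast=7, prefix=[1, 2, 3, 4]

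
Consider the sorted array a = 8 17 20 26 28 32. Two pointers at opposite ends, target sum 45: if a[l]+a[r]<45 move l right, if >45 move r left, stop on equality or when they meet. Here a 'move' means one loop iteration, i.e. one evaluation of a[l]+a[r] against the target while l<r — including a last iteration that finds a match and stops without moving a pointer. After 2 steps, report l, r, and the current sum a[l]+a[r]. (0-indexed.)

l=0 r=5: 8+32=40 <45, l++
l=1 r=5: 17+32=49 >45, r--

l=1, r=4, sum=45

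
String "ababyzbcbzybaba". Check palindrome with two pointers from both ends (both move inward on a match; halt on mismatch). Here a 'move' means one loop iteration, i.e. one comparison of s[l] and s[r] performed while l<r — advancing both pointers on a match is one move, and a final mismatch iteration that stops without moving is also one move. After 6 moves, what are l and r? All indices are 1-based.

l=1 r=15: 'a'=='a', l++,r--
l=2 r=14: 'b'=='b', l++,r--
l=3 r=13: 'a'=='a', l++,r--
l=4 r=12: 'b'=='b', l++,r--
l=5 r=11: 'y'=='y', l++,r--
l=6 r=10: 'z'=='z', l++,r--

l=7, r=9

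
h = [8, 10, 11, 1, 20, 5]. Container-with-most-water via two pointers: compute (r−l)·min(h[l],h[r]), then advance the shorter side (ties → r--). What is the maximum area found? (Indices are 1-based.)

max area = 32

l=1 r=6: min(8,5)*5=25 best=25 *, r--
l=1 r=5: min(8,20)*4=32 best=32 *, l++
l=2 r=5: min(10,20)*3=30 best=32, l++
l=3 r=5: min(11,20)*2=22 best=32, l++
l=4 r=5: min(1,20)*1=1 best=32, l++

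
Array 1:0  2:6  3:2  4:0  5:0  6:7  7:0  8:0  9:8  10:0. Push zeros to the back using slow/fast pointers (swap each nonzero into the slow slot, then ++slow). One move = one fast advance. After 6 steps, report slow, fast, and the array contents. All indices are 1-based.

slow=4, fast=7, a=[6, 2, 7, 0, 0, 0, 0, 0, 8, 0]

slow=1 fast=1: a[fast]=0, fast++
slow=1 fast=2: a[fast]=6≠0 swap→a[1]=6, slow++,fast++
slow=2 fast=3: a[fast]=2≠0 swap→a[2]=2, slow++,fast++
slow=3 fast=4: a[fast]=0, fast++
slow=3 fast=5: a[fast]=0, fast++
slow=3 fast=6: a[fast]=7≠0 swap→a[3]=7, slow++,fast++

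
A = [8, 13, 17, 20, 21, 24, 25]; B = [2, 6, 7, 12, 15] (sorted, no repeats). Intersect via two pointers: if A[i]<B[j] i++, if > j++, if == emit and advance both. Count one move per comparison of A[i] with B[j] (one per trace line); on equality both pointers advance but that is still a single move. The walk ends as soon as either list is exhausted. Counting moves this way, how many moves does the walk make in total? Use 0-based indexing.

[i=0,j=0] 8>2 → j++
[i=0,j=1] 8>6 → j++
[i=0,j=2] 8>7 → j++
[i=0,j=3] 8<12 → i++
[i=1,j=3] 13>12 → j++
[i=1,j=4] 13<15 → i++
[i=2,j=4] 17>15 → j++

7 moves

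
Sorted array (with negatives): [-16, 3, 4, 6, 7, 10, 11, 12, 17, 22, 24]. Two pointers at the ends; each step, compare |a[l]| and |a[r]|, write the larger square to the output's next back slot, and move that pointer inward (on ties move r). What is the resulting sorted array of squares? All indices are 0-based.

[9, 16, 36, 49, 100, 121, 144, 256, 289, 484, 576]

l=0 r=10: |-16|<=|24| out[10]=576, r--
l=0 r=9: |-16|<=|22| out[9]=484, r--
l=0 r=8: |-16|<=|17| out[8]=289, r--
l=0 r=7: |-16|>|12| out[7]=256, l++
l=1 r=7: |3|<=|12| out[6]=144, r--
l=1 r=6: |3|<=|11| out[5]=121, r--
l=1 r=5: |3|<=|10| out[4]=100, r--
l=1 r=4: |3|<=|7| out[3]=49, r--
l=1 r=3: |3|<=|6| out[2]=36, r--
l=1 r=2: |3|<=|4| out[1]=16, r--
l=1 r=1: |3|<=|3| out[0]=9, r--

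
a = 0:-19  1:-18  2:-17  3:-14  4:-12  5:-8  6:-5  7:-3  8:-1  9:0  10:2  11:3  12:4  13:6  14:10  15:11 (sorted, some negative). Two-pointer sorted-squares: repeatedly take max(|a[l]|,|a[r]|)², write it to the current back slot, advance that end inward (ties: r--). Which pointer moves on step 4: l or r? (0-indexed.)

l

l=0 r=15: |-19|>|11| out[15]=361, l++
l=1 r=15: |-18|>|11| out[14]=324, l++
l=2 r=15: |-17|>|11| out[13]=289, l++
l=3 r=15: |-14|>|11| out[12]=196, l++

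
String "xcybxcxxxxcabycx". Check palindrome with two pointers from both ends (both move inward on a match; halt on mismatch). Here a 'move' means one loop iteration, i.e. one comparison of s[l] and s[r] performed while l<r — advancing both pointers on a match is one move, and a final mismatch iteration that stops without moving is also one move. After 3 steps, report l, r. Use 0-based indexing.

l=0 r=15: 'x'=='x', l++,r--
l=1 r=14: 'c'=='c', l++,r--
l=2 r=13: 'y'=='y', l++,r--

l=3, r=12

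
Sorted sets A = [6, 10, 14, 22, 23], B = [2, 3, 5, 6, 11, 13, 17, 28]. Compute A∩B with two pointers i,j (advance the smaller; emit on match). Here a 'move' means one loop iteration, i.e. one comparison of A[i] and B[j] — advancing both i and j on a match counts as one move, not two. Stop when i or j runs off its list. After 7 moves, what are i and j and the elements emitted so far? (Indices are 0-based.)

i=2, j=6, emitted=[6]

[i=0,j=0] 6>2 → j++
[i=0,j=1] 6>3 → j++
[i=0,j=2] 6>5 → j++
[i=0,j=3] 6==6 emit → i++,j++
[i=1,j=4] 10<11 → i++
[i=2,j=4] 14>11 → j++
[i=2,j=5] 14>13 → j++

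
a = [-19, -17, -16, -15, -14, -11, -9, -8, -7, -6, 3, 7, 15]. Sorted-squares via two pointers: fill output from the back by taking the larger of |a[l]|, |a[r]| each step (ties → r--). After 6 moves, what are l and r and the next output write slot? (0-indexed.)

l=5, r=11, next write slot=6

l=0 r=12: |-19|>|15| out[12]=361, l++
l=1 r=12: |-17|>|15| out[11]=289, l++
l=2 r=12: |-16|>|15| out[10]=256, l++
l=3 r=12: |-15|<=|15| out[9]=225, r--
l=3 r=11: |-15|>|7| out[8]=225, l++
l=4 r=11: |-14|>|7| out[7]=196, l++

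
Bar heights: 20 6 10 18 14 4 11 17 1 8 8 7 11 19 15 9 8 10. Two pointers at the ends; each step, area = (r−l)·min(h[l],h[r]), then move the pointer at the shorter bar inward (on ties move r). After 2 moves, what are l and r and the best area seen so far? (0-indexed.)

l=0 r=17: min(20,10)*17=170 best=170 *, r--
l=0 r=16: min(20,8)*16=128 best=170, r--

l=0, r=15, best area=170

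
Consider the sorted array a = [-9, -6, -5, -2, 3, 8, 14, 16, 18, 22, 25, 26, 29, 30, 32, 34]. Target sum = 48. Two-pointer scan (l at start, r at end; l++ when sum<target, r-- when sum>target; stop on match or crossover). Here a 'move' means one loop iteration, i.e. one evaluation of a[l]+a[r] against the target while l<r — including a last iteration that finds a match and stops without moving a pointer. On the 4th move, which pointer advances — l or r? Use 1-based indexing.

[1,16] -9+34=25 <48 → l++
[2,16] -6+34=28 <48 → l++
[3,16] -5+34=29 <48 → l++
[4,16] -2+34=32 <48 → l++

l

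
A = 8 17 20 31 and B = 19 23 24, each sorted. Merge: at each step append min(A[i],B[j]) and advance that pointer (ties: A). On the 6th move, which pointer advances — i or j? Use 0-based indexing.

j

[i=0,j=0] A[i]=8<=B[j]=19 take 8 → i++
[i=1,j=0] A[i]=17<=B[j]=19 take 17 → i++
[i=2,j=0] A[i]=20>B[j]=19 take 19 → j++
[i=2,j=1] A[i]=20<=B[j]=23 take 20 → i++
[i=3,j=1] A[i]=31>B[j]=23 take 23 → j++
[i=3,j=2] A[i]=31>B[j]=24 take 24 → j++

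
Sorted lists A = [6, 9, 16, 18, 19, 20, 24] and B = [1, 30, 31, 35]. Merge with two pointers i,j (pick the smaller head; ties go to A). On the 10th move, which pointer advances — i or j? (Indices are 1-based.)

i=1 j=1: A[i]=6>B[j]=1 take 1, j++
i=1 j=2: A[i]=6<=B[j]=30 take 6, i++
i=2 j=2: A[i]=9<=B[j]=30 take 9, i++
i=3 j=2: A[i]=16<=B[j]=30 take 16, i++
i=4 j=2: A[i]=18<=B[j]=30 take 18, i++
i=5 j=2: A[i]=19<=B[j]=30 take 19, i++
i=6 j=2: A[i]=20<=B[j]=30 take 20, i++
i=7 j=2: A[i]=24<=B[j]=30 take 24, i++
i=8 j=2: A done, take B[j]=30, j++
i=8 j=3: A done, take B[j]=31, j++

j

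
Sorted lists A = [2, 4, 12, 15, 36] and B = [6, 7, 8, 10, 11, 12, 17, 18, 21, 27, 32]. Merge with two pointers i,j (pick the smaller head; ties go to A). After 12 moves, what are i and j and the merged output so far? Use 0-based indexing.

i=4, j=8, merged so far=[2, 4, 6, 7, 8, 10, 11, 12, 12, 15, 17, 18]

i=0 j=0: A[i]=2<=B[j]=6 take 2, i++
i=1 j=0: A[i]=4<=B[j]=6 take 4, i++
i=2 j=0: A[i]=12>B[j]=6 take 6, j++
i=2 j=1: A[i]=12>B[j]=7 take 7, j++
i=2 j=2: A[i]=12>B[j]=8 take 8, j++
i=2 j=3: A[i]=12>B[j]=10 take 10, j++
i=2 j=4: A[i]=12>B[j]=11 take 11, j++
i=2 j=5: A[i]=12<=B[j]=12 take 12, i++
i=3 j=5: A[i]=15>B[j]=12 take 12, j++
i=3 j=6: A[i]=15<=B[j]=17 take 15, i++
i=4 j=6: A[i]=36>B[j]=17 take 17, j++
i=4 j=7: A[i]=36>B[j]=18 take 18, j++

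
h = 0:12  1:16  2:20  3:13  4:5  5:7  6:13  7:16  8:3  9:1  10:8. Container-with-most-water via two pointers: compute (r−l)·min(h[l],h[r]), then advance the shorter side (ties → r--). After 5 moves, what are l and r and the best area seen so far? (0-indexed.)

l=1, r=6, best area=96

l=0 r=10: min(12,8)*10=80 best=80 *, r--
l=0 r=9: min(12,1)*9=9 best=80, r--
l=0 r=8: min(12,3)*8=24 best=80, r--
l=0 r=7: min(12,16)*7=84 best=84 *, l++
l=1 r=7: min(16,16)*6=96 best=96 *, r--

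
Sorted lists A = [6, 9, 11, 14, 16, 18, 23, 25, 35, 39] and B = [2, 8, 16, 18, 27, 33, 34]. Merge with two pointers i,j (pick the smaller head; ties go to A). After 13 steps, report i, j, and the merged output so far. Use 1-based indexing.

i=1 j=1: A[i]=6>B[j]=2 take 2, j++
i=1 j=2: A[i]=6<=B[j]=8 take 6, i++
i=2 j=2: A[i]=9>B[j]=8 take 8, j++
i=2 j=3: A[i]=9<=B[j]=16 take 9, i++
i=3 j=3: A[i]=11<=B[j]=16 take 11, i++
i=4 j=3: A[i]=14<=B[j]=16 take 14, i++
i=5 j=3: A[i]=16<=B[j]=16 take 16, i++
i=6 j=3: A[i]=18>B[j]=16 take 16, j++
i=6 j=4: A[i]=18<=B[j]=18 take 18, i++
i=7 j=4: A[i]=23>B[j]=18 take 18, j++
i=7 j=5: A[i]=23<=B[j]=27 take 23, i++
i=8 j=5: A[i]=25<=B[j]=27 take 25, i++
i=9 j=5: A[i]=35>B[j]=27 take 27, j++

i=9, j=6, merged so far=[2, 6, 8, 9, 11, 14, 16, 16, 18, 18, 23, 25, 27]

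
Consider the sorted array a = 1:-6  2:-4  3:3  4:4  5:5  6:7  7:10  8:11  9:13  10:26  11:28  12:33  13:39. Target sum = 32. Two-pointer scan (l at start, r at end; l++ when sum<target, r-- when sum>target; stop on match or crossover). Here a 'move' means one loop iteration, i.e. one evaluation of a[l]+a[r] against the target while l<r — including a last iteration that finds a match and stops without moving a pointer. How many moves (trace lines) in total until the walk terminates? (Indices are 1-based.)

[1,13] -6+39=33 >32 → r--
[1,12] -6+33=27 <32 → l++
[2,12] -4+33=29 <32 → l++
[3,12] 3+33=36 >32 → r--
[3,11] 3+28=31 <32 → l++
[4,11] 4+28=32 → found

6 moves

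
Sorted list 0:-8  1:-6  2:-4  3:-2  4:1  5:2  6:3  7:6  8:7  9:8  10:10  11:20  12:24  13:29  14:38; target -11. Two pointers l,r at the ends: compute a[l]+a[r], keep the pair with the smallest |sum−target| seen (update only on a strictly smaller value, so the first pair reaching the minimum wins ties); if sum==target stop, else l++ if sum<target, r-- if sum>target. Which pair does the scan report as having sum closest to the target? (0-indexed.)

[0,14] -8+38=30 d=41 * → r--
[0,13] -8+29=21 d=32 * → r--
[0,12] -8+24=16 d=27 * → r--
[0,11] -8+20=12 d=23 * → r--
[0,10] -8+10=2 d=13 * → r--
[0,9] -8+8=0 d=11 * → r--
[0,8] -8+7=-1 d=10 * → r--
[0,7] -8+6=-2 d=9 * → r--
[0,6] -8+3=-5 d=6 * → r--
[0,5] -8+2=-6 d=5 * → r--
[0,4] -8+1=-7 d=4 * → r--
[0,3] -8+-2=-10 d=1 * → r--
[0,2] -8+-4=-12 d=1 → l++
[1,2] -6+-4=-10 d=1 → r--

pair (-8, -2) with sum -10 (|Δ|=1)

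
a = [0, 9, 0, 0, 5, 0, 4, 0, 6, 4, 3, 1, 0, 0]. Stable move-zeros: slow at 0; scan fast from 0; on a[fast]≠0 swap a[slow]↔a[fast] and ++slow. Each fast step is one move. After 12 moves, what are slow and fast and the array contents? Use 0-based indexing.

slow=7, fast=12, a=[9, 5, 4, 6, 4, 3, 1, 0, 0, 0, 0, 0, 0, 0]

slow=0 fast=0: a[fast]=0, fast++
slow=0 fast=1: a[fast]=9≠0 swap→a[0]=9, slow++,fast++
slow=1 fast=2: a[fast]=0, fast++
slow=1 fast=3: a[fast]=0, fast++
slow=1 fast=4: a[fast]=5≠0 swap→a[1]=5, slow++,fast++
slow=2 fast=5: a[fast]=0, fast++
slow=2 fast=6: a[fast]=4≠0 swap→a[2]=4, slow++,fast++
slow=3 fast=7: a[fast]=0, fast++
slow=3 fast=8: a[fast]=6≠0 swap→a[3]=6, slow++,fast++
slow=4 fast=9: a[fast]=4≠0 swap→a[4]=4, slow++,fast++
slow=5 fast=10: a[fast]=3≠0 swap→a[5]=3, slow++,fast++
slow=6 fast=11: a[fast]=1≠0 swap→a[6]=1, slow++,fast++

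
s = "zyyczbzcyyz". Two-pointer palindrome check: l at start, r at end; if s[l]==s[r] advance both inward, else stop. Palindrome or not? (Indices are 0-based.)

palindrome

[0,10] 'z'=='z' → l++,r--
[1,9] 'y'=='y' → l++,r--
[2,8] 'y'=='y' → l++,r--
[3,7] 'c'=='c' → l++,r--
[4,6] 'z'=='z' → l++,r--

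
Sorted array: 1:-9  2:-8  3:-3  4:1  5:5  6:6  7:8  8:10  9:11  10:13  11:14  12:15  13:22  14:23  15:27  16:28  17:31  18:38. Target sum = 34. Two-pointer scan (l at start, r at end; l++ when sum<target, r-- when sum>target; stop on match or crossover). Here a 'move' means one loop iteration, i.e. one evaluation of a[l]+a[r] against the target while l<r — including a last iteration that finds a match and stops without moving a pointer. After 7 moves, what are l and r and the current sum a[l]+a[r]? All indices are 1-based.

l=1 r=18: -9+38=29 <34, l++
l=2 r=18: -8+38=30 <34, l++
l=3 r=18: -3+38=35 >34, r--
l=3 r=17: -3+31=28 <34, l++
l=4 r=17: 1+31=32 <34, l++
l=5 r=17: 5+31=36 >34, r--
l=5 r=16: 5+28=33 <34, l++

l=6, r=16, sum=34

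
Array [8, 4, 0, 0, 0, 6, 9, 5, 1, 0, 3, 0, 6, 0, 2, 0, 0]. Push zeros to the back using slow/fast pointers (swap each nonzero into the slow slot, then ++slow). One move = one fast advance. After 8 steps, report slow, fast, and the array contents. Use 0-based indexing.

slow=5, fast=8, a=[8, 4, 6, 9, 5, 0, 0, 0, 1, 0, 3, 0, 6, 0, 2, 0, 0]

slow=0 fast=0: a[fast]=8≠0 swap→a[0]=8, slow++,fast++
slow=1 fast=1: a[fast]=4≠0 swap→a[1]=4, slow++,fast++
slow=2 fast=2: a[fast]=0, fast++
slow=2 fast=3: a[fast]=0, fast++
slow=2 fast=4: a[fast]=0, fast++
slow=2 fast=5: a[fast]=6≠0 swap→a[2]=6, slow++,fast++
slow=3 fast=6: a[fast]=9≠0 swap→a[3]=9, slow++,fast++
slow=4 fast=7: a[fast]=5≠0 swap→a[4]=5, slow++,fast++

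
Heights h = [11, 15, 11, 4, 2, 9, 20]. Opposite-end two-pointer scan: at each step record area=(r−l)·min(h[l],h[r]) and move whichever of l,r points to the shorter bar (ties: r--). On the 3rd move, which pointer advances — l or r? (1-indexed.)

l

l=1 r=7: min(11,20)*6=66 best=66 *, l++
l=2 r=7: min(15,20)*5=75 best=75 *, l++
l=3 r=7: min(11,20)*4=44 best=75, l++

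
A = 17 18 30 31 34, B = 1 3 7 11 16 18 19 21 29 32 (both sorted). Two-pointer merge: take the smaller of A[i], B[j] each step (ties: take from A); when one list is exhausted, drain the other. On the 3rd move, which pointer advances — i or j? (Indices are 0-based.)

j

[i=0,j=0] A[i]=17>B[j]=1 take 1 → j++
[i=0,j=1] A[i]=17>B[j]=3 take 3 → j++
[i=0,j=2] A[i]=17>B[j]=7 take 7 → j++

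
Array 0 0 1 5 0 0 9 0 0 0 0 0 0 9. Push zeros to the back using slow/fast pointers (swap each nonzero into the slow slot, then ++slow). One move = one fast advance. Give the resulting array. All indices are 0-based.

[1, 5, 9, 9, 0, 0, 0, 0, 0, 0, 0, 0, 0, 0]

(s=0,f=0) a[fast]=0 → fast++
(s=0,f=1) a[fast]=0 → fast++
(s=0,f=2) a[fast]=1≠0 swap→a[0]=1 → slow++,fast++
(s=1,f=3) a[fast]=5≠0 swap→a[1]=5 → slow++,fast++
(s=2,f=4) a[fast]=0 → fast++
(s=2,f=5) a[fast]=0 → fast++
(s=2,f=6) a[fast]=9≠0 swap→a[2]=9 → slow++,fast++
(s=3,f=7) a[fast]=0 → fast++
(s=3,f=8) a[fast]=0 → fast++
(s=3,f=9) a[fast]=0 → fast++
(s=3,f=10) a[fast]=0 → fast++
(s=3,f=11) a[fast]=0 → fast++
(s=3,f=12) a[fast]=0 → fast++
(s=3,f=13) a[fast]=9≠0 swap→a[3]=9 → slow++,fast++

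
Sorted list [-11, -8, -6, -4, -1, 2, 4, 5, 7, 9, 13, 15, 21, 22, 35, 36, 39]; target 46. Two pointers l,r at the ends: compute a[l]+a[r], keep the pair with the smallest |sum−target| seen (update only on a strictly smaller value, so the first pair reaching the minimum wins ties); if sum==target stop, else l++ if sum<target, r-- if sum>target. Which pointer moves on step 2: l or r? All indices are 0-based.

l=0 r=16: -11+39=28 d=18 *, l++
l=1 r=16: -8+39=31 d=15 *, l++

l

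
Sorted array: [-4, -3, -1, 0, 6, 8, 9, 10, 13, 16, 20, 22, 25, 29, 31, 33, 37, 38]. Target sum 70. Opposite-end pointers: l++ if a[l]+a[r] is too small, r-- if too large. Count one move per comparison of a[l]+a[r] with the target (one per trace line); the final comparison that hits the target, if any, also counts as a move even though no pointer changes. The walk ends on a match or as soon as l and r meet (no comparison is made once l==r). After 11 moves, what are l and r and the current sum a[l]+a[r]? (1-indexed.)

l=12, r=18, sum=60

l=1 r=18: -4+38=34 <70, l++
l=2 r=18: -3+38=35 <70, l++
l=3 r=18: -1+38=37 <70, l++
l=4 r=18: 0+38=38 <70, l++
l=5 r=18: 6+38=44 <70, l++
l=6 r=18: 8+38=46 <70, l++
l=7 r=18: 9+38=47 <70, l++
l=8 r=18: 10+38=48 <70, l++
l=9 r=18: 13+38=51 <70, l++
l=10 r=18: 16+38=54 <70, l++
l=11 r=18: 20+38=58 <70, l++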